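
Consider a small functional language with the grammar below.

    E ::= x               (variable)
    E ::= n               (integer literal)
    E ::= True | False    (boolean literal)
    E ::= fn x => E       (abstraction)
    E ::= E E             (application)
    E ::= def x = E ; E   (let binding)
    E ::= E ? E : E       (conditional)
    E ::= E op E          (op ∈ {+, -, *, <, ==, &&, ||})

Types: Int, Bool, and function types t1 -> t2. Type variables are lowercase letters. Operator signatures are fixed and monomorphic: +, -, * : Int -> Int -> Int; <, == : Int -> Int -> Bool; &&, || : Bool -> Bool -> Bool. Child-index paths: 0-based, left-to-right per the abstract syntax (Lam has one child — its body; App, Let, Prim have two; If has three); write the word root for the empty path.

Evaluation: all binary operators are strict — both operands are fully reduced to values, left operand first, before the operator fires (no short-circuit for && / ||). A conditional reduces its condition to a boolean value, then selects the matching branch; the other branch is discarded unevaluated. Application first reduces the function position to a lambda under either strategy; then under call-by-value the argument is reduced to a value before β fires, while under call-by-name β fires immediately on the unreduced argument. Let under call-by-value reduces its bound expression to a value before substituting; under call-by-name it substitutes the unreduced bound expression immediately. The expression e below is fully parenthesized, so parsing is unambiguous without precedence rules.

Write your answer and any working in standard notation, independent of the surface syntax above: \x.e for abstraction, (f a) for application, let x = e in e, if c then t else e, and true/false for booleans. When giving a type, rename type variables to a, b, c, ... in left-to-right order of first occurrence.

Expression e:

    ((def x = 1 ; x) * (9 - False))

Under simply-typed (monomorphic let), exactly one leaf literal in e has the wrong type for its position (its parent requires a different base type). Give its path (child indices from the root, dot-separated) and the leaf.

Answer: 1.1 : false

Derivation:
let x : Int
x : Int
  unify Int ~ Int
  unify Int ~ Int
  unify Bool ~ Int
  FAIL: mismatch Bool ~ Int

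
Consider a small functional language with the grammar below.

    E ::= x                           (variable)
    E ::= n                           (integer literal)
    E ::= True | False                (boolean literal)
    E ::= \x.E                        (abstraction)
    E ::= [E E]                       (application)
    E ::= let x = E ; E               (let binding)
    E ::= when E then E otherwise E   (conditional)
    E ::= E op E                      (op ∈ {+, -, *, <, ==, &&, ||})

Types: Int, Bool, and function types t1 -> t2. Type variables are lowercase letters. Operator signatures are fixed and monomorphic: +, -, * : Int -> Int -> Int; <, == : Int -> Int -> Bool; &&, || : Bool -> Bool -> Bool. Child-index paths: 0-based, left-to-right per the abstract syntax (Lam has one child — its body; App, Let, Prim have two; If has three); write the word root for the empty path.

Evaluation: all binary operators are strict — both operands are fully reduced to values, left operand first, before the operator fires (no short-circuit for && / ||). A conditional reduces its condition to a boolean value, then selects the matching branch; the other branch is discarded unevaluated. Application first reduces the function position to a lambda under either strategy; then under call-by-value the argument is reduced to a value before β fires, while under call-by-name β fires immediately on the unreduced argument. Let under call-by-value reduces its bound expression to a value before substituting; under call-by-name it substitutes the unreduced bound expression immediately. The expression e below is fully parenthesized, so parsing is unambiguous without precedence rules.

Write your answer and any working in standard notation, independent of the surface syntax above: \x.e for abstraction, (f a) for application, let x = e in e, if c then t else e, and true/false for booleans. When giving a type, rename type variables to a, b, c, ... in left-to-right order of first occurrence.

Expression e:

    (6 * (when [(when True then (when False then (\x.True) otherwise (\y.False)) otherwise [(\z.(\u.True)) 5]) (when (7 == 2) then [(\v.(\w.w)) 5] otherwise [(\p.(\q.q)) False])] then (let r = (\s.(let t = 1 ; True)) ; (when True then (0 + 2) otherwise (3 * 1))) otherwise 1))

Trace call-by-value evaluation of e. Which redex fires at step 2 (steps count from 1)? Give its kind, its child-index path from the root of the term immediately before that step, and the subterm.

Answer: if at 1.0.0 : (if false then (\x.true) else (\y.false))

Trace:
step 0: (6 * (if ((if true then (if false then (\x.true) else (\y.false)) else ((\z.(\u.true)) 5)) (if (7 == 2) then ((\v.(\w.w)) 5) else ((\p.(\q.q)) false))) then (let r = (\s.(let t = 1 in true)) in (if true then (0 + 2) else (3 * 1))) else 1))
step 1: [if@1.0.0] (6 * (if ((if false then (\x.true) else (\y.false)) (if (7 == 2) then ((\v.(\w.w)) 5) else ((\p.(\q.q)) false))) then (let r = (\s.(let t = 1 in true)) in (if true then (0 + 2) else (3 * 1))) else 1))
step 2: [if@1.0.0] (6 * (if ((\y.false) (if (7 == 2) then ((\v.(\w.w)) 5) else ((\p.(\q.q)) false))) then (let r = (\s.(let t = 1 in true)) in (if true then (0 + 2) else (3 * 1))) else 1))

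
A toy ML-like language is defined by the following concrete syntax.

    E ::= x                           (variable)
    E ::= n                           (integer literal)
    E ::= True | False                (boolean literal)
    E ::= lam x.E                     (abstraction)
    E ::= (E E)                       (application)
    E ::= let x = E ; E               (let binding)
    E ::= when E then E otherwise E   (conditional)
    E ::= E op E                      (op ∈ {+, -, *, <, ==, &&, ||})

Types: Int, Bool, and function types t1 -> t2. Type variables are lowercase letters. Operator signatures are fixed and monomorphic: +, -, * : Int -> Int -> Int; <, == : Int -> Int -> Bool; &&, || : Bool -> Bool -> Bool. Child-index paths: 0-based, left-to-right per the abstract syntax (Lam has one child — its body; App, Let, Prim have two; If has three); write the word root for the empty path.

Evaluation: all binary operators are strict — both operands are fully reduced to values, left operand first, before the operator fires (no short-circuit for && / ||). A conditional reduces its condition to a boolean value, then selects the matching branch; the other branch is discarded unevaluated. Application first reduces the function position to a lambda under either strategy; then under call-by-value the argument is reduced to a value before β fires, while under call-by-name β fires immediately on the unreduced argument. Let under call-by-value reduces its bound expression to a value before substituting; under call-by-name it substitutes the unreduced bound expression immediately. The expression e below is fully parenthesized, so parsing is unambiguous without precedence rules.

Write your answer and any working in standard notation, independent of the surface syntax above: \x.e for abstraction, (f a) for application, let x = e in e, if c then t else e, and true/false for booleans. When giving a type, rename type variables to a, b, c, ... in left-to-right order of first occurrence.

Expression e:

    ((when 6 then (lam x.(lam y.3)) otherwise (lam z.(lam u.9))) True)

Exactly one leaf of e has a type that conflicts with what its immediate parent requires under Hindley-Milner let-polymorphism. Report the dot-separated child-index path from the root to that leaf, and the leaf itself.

Answer: 0.0 : 6

Derivation:
  unify Int ~ Bool
  FAIL: mismatch Int ~ Bool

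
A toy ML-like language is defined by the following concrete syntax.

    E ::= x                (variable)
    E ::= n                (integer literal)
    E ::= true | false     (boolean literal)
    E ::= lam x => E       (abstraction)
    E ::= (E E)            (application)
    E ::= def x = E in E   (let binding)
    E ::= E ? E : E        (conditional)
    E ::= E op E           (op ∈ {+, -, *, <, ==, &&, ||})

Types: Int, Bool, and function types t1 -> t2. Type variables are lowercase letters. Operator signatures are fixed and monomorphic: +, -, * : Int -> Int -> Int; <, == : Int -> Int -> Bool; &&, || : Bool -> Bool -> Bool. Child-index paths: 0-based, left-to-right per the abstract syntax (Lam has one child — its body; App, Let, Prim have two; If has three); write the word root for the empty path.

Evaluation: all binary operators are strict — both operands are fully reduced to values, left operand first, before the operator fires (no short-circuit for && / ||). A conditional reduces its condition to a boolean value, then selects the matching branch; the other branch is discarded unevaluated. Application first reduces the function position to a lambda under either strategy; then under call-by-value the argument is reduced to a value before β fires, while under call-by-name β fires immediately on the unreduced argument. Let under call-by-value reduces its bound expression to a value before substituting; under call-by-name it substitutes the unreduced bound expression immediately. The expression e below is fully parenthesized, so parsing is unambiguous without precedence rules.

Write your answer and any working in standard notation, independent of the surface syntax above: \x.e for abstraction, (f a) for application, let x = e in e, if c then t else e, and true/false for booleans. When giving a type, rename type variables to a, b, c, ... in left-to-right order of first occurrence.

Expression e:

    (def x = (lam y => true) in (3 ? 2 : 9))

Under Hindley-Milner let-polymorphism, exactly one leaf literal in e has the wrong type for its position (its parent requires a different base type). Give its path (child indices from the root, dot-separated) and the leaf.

Trace:
\y._ : a -> Bool
let x : forall. a -> Bool
  unify Int ~ Bool
  FAIL: mismatch Int ~ Bool

Answer: 1.0 : 3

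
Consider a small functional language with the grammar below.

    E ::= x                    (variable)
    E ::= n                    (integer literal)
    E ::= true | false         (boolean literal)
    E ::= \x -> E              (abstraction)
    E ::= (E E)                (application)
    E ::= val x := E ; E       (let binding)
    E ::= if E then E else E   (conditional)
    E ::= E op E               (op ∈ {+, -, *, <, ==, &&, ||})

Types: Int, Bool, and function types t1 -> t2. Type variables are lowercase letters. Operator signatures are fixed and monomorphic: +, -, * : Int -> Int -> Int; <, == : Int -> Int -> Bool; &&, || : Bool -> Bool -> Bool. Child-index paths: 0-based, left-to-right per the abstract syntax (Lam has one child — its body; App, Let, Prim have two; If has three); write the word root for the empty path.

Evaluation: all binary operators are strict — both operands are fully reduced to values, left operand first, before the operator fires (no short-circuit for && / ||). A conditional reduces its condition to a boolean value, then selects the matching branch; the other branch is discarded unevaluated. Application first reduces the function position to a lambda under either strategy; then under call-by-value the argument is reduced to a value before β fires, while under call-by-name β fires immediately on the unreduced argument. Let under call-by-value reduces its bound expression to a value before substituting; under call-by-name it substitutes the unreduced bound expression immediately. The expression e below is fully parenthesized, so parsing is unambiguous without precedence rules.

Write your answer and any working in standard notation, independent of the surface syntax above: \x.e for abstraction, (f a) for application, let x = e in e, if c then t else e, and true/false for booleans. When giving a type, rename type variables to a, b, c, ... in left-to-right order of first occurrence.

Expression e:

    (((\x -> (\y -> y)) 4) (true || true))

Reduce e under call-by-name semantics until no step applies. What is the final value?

Trace:
step 0: (((\x.(\y.y)) 4) (true || true))
step 1: [beta@0] ((\y.y) (true || true))
step 2: [beta@root] (true || true)
step 3: [delta@root] true

Answer: true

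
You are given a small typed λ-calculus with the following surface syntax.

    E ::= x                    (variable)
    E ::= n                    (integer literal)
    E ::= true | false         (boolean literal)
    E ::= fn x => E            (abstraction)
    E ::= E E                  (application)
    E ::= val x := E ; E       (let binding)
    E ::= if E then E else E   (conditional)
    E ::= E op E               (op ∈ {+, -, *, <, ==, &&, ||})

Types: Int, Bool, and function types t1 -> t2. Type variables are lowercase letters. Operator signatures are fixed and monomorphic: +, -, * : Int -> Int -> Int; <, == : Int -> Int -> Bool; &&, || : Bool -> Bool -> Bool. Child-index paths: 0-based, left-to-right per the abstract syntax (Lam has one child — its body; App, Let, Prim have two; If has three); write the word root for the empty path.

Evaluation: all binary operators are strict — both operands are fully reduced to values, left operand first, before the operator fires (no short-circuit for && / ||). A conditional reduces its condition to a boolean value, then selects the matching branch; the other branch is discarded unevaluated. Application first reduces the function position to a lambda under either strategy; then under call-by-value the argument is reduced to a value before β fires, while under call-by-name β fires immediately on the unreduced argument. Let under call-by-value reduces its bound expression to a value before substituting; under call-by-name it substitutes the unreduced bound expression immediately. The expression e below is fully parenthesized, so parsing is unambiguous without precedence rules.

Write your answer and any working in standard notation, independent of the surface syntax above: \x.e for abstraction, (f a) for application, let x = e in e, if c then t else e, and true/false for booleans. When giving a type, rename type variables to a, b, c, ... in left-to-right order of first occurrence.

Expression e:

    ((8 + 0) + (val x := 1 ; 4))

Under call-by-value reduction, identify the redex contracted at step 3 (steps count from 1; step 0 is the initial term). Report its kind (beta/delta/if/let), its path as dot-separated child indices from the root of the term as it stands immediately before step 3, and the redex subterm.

Derivation:
step 0: ((8 + 0) + (let x = 1 in 4))
step 1: [delta@0] (8 + (let x = 1 in 4))
step 2: [let@1] (8 + 4)
step 3: [delta@root] 12

Answer: delta at root : (8 + 4)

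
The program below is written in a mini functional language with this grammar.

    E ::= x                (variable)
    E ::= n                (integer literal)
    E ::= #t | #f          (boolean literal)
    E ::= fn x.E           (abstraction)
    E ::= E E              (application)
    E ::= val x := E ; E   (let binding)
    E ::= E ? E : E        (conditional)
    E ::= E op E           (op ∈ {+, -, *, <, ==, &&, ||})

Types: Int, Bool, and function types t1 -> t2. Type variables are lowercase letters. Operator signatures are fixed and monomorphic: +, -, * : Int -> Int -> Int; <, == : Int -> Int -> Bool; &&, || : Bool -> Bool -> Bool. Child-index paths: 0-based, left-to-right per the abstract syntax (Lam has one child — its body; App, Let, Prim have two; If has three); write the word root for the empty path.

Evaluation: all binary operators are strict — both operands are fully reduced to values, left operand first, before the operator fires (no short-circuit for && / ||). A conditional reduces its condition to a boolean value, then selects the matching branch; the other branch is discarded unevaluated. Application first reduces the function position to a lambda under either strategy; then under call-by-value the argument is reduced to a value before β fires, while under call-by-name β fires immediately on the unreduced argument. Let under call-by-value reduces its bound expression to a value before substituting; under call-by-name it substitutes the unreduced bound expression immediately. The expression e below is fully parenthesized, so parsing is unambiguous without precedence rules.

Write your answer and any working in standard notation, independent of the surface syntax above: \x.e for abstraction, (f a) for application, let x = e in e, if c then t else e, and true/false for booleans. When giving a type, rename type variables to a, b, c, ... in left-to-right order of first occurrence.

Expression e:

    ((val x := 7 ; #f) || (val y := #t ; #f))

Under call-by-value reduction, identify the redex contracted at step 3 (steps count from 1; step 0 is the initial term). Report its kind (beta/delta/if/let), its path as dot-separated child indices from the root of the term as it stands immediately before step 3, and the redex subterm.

Derivation:
step 0: ((let x = 7 in false) || (let y = true in false))
step 1: [let@0] (false || (let y = true in false))
step 2: [let@1] (false || false)
step 3: [delta@root] false

Answer: delta at root : (false || false)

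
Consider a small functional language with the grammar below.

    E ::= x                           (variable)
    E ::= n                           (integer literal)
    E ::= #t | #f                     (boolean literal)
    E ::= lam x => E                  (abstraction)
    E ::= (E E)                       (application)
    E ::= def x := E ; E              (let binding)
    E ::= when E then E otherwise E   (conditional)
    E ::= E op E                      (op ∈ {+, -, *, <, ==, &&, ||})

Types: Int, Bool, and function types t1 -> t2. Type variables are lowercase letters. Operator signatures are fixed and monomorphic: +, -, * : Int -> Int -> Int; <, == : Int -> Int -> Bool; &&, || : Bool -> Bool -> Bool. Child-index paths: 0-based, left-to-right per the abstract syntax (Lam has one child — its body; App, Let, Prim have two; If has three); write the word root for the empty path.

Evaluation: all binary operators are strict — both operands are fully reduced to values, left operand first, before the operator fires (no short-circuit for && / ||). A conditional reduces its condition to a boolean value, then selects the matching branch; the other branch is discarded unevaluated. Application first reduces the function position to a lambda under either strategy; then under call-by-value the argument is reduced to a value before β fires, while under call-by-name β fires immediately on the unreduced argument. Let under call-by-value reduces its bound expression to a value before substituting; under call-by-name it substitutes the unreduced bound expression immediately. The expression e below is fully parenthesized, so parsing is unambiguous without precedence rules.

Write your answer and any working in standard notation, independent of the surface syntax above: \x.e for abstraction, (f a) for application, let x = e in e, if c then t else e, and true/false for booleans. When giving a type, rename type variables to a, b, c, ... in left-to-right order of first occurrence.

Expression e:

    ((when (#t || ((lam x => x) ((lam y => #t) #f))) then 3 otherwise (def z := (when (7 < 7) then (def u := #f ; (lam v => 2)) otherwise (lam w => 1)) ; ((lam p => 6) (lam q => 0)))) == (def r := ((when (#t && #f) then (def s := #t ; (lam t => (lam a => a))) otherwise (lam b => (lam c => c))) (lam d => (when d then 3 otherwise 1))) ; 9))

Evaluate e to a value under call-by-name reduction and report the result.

Answer: false

Derivation:
step 0: ((if (true || ((\x.x) ((\y.true) false))) then 3 else (let z = (if (7 < 7) then (let u = false in (\v.2)) else (\w.1)) in ((\p.6) (\q.0)))) == (let r = ((if (true && false) then (let s = true in (\t.(\a.a))) else (\b.(\c.c))) (\d.(if d then 3 else 1))) in 9))
step 1: [beta@0.0.1] ((if (true || ((\y.true) false)) then 3 else (let z = (if (7 < 7) then (let u = false in (\v.2)) else (\w.1)) in ((\p.6) (\q.0)))) == (let r = ((if (true && false) then (let s = true in (\t.(\a.a))) else (\b.(\c.c))) (\d.(if d then 3 else 1))) in 9))
step 2: [beta@0.0.1] ((if (true || true) then 3 else (let z = (if (7 < 7) then (let u = false in (\v.2)) else (\w.1)) in ((\p.6) (\q.0)))) == (let r = ((if (true && false) then (let s = true in (\t.(\a.a))) else (\b.(\c.c))) (\d.(if d then 3 else 1))) in 9))
step 3: [delta@0.0] ((if true then 3 else (let z = (if (7 < 7) then (let u = false in (\v.2)) else (\w.1)) in ((\p.6) (\q.0)))) == (let r = ((if (true && false) then (let s = true in (\t.(\a.a))) else (\b.(\c.c))) (\d.(if d then 3 else 1))) in 9))
step 4: [if@0] (3 == (let r = ((if (true && false) then (let s = true in (\t.(\a.a))) else (\b.(\c.c))) (\d.(if d then 3 else 1))) in 9))
step 5: [let@1] (3 == 9)
step 6: [delta@root] false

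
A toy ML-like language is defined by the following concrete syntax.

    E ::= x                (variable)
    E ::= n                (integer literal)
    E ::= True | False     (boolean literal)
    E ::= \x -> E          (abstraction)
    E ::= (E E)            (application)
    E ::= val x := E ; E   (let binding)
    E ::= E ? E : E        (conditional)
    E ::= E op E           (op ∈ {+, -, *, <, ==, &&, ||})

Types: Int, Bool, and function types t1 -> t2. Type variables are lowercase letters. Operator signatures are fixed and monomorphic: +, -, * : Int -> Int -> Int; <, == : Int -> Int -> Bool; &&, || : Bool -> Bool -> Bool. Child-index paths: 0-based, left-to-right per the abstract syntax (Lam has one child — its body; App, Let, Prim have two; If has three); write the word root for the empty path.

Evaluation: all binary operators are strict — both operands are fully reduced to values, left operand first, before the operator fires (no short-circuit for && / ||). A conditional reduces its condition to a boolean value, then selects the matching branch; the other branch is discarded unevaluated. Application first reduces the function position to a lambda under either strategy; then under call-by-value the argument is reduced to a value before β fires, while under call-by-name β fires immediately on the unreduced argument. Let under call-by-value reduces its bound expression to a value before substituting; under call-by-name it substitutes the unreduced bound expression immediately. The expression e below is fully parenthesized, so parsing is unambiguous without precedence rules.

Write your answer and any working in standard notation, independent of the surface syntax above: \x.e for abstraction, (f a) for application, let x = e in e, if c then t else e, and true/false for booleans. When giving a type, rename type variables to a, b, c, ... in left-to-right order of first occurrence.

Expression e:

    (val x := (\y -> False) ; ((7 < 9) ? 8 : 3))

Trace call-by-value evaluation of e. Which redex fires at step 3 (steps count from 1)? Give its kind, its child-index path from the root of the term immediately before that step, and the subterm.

Answer: if at root : (if true then 8 else 3)

Trace:
step 0: (let x = (\y.false) in (if (7 < 9) then 8 else 3))
step 1: [let@root] (if (7 < 9) then 8 else 3)
step 2: [delta@0] (if true then 8 else 3)
step 3: [if@root] 8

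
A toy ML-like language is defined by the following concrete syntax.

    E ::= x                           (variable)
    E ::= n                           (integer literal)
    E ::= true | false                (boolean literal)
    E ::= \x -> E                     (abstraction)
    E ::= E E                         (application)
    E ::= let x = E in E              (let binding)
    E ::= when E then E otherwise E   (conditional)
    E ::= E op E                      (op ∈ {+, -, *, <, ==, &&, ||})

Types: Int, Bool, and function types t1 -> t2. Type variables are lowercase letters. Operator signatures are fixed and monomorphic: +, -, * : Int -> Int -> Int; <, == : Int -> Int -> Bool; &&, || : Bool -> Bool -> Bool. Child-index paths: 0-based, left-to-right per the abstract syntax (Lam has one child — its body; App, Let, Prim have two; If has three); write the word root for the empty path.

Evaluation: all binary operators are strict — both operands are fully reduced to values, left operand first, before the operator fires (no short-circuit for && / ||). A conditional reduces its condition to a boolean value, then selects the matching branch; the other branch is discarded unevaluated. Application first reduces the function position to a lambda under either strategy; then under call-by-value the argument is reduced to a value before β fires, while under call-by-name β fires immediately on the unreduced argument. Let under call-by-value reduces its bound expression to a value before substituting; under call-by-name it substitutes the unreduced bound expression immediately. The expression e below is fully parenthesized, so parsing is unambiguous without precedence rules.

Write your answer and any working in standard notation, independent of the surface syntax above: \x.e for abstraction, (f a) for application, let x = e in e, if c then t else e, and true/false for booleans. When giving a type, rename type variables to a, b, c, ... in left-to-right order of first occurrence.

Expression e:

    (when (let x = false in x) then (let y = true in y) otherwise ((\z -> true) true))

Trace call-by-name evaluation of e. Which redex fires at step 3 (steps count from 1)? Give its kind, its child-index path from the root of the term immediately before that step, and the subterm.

Answer: beta at root : ((\z.true) true)

Derivation:
step 0: (if (let x = false in x) then (let y = true in y) else ((\z.true) true))
step 1: [let@0] (if false then (let y = true in y) else ((\z.true) true))
step 2: [if@root] ((\z.true) true)
step 3: [beta@root] true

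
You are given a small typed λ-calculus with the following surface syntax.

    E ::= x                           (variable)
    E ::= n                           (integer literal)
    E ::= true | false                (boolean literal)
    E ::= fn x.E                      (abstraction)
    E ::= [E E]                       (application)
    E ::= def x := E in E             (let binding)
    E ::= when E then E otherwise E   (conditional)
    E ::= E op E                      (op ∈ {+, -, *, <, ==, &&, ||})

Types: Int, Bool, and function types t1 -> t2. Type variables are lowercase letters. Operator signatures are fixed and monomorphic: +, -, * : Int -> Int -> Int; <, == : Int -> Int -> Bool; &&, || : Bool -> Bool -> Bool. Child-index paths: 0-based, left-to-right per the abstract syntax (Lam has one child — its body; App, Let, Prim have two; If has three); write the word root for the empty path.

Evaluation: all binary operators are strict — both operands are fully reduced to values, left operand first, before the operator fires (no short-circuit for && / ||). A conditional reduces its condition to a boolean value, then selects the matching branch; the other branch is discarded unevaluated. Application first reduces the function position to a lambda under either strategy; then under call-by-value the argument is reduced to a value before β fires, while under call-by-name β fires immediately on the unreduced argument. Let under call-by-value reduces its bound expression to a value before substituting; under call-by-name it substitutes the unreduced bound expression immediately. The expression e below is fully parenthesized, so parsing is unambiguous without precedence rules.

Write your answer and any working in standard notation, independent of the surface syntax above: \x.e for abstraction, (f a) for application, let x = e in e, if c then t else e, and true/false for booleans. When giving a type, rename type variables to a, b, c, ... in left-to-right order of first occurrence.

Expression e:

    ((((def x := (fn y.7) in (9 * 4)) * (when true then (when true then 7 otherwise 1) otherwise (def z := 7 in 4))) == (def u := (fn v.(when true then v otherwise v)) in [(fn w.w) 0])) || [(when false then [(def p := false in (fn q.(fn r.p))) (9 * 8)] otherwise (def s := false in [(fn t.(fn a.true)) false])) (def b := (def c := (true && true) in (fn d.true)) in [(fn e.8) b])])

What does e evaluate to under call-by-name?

Trace:
step 0: ((((let x = (\y.7) in (9 * 4)) * (if true then (if true then 7 else 1) else (let z = 7 in 4))) == (let u = (\v.(if true then v else v)) in ((\w.w) 0))) || ((if false then ((let p = false in (\q.(\r.p))) (9 * 8)) else (let s = false in ((\t.(\a.true)) false))) (let b = (let c = (true && true) in (\d.true)) in ((\e.8) b))))
step 1: [let@0.0.0] ((((9 * 4) * (if true then (if true then 7 else 1) else (let z = 7 in 4))) == (let u = (\v.(if true then v else v)) in ((\w.w) 0))) || ((if false then ((let p = false in (\q.(\r.p))) (9 * 8)) else (let s = false in ((\t.(\a.true)) false))) (let b = (let c = (true && true) in (\d.true)) in ((\e.8) b))))
step 2: [delta@0.0.0] (((36 * (if true then (if true then 7 else 1) else (let z = 7 in 4))) == (let u = (\v.(if true then v else v)) in ((\w.w) 0))) || ((if false then ((let p = false in (\q.(\r.p))) (9 * 8)) else (let s = false in ((\t.(\a.true)) false))) (let b = (let c = (true && true) in (\d.true)) in ((\e.8) b))))
step 3: [if@0.0.1] (((36 * (if true then 7 else 1)) == (let u = (\v.(if true then v else v)) in ((\w.w) 0))) || ((if false then ((let p = false in (\q.(\r.p))) (9 * 8)) else (let s = false in ((\t.(\a.true)) false))) (let b = (let c = (true && true) in (\d.true)) in ((\e.8) b))))
step 4: [if@0.0.1] (((36 * 7) == (let u = (\v.(if true then v else v)) in ((\w.w) 0))) || ((if false then ((let p = false in (\q.(\r.p))) (9 * 8)) else (let s = false in ((\t.(\a.true)) false))) (let b = (let c = (true && true) in (\d.true)) in ((\e.8) b))))
step 5: [delta@0.0] ((252 == (let u = (\v.(if true then v else v)) in ((\w.w) 0))) || ((if false then ((let p = false in (\q.(\r.p))) (9 * 8)) else (let s = false in ((\t.(\a.true)) false))) (let b = (let c = (true && true) in (\d.true)) in ((\e.8) b))))
step 6: [let@0.1] ((252 == ((\w.w) 0)) || ((if false then ((let p = false in (\q.(\r.p))) (9 * 8)) else (let s = false in ((\t.(\a.true)) false))) (let b = (let c = (true && true) in (\d.true)) in ((\e.8) b))))
step 7: [beta@0.1] ((252 == 0) || ((if false then ((let p = false in (\q.(\r.p))) (9 * 8)) else (let s = false in ((\t.(\a.true)) false))) (let b = (let c = (true && true) in (\d.true)) in ((\e.8) b))))
step 8: [delta@0] (false || ((if false then ((let p = false in (\q.(\r.p))) (9 * 8)) else (let s = false in ((\t.(\a.true)) false))) (let b = (let c = (true && true) in (\d.true)) in ((\e.8) b))))
step 9: [if@1.0] (false || ((let s = false in ((\t.(\a.true)) false)) (let b = (let c = (true && true) in (\d.true)) in ((\e.8) b))))
step 10: [let@1.0] (false || (((\t.(\a.true)) false) (let b = (let c = (true && true) in (\d.true)) in ((\e.8) b))))
step 11: [beta@1.0] (false || ((\a.true) (let b = (let c = (true && true) in (\d.true)) in ((\e.8) b))))
step 12: [beta@1] (false || true)
step 13: [delta@root] true

Answer: true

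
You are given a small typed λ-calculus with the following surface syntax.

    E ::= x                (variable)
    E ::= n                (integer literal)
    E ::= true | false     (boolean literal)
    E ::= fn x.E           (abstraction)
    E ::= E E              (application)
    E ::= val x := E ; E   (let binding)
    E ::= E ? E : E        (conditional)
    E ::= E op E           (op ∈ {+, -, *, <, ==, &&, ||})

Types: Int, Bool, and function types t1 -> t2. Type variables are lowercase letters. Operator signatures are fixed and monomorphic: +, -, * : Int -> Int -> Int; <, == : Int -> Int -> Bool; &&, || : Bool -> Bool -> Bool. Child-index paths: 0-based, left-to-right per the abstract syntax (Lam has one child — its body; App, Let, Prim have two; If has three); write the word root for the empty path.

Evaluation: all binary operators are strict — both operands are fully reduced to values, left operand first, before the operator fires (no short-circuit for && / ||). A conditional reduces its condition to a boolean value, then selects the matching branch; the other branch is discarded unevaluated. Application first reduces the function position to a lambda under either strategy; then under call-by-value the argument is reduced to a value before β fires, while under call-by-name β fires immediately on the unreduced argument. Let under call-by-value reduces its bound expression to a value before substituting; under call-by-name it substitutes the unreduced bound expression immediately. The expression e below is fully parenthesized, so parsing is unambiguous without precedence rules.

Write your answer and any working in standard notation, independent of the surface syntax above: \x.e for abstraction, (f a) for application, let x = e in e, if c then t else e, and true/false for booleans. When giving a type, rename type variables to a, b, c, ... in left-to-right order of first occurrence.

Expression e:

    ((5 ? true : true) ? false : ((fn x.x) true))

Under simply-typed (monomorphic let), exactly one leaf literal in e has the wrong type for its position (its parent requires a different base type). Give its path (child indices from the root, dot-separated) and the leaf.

Derivation:
  unify Int ~ Bool
  FAIL: mismatch Int ~ Bool

Answer: 0.0 : 5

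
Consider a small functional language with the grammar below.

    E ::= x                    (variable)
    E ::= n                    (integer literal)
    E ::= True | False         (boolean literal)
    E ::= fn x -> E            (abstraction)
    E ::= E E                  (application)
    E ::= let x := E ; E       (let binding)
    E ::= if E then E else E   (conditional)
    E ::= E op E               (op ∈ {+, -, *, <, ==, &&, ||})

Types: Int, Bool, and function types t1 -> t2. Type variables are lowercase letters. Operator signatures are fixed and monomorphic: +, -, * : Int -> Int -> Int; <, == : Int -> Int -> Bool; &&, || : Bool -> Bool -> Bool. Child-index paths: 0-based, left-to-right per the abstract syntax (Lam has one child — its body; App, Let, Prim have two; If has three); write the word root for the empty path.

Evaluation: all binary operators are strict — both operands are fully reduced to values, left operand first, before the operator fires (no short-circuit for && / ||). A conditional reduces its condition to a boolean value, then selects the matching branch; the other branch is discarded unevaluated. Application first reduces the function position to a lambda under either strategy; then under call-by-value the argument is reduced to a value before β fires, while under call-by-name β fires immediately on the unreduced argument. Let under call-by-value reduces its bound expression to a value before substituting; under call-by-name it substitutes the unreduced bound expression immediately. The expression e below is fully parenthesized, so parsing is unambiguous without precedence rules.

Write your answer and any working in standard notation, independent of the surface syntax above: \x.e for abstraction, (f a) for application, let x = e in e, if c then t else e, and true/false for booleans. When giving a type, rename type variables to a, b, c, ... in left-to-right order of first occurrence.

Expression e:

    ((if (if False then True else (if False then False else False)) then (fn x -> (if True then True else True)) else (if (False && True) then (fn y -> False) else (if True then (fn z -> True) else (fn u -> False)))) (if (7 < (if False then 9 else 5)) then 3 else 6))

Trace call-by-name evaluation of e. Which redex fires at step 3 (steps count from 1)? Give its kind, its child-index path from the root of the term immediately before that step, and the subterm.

Working:
step 0: ((if (if false then true else (if false then false else false)) then (\x.(if true then true else true)) else (if (false && true) then (\y.false) else (if true then (\z.true) else (\u.false)))) (if (7 < (if false then 9 else 5)) then 3 else 6))
step 1: [if@0.0] ((if (if false then false else false) then (\x.(if true then true else true)) else (if (false && true) then (\y.false) else (if true then (\z.true) else (\u.false)))) (if (7 < (if false then 9 else 5)) then 3 else 6))
step 2: [if@0.0] ((if false then (\x.(if true then true else true)) else (if (false && true) then (\y.false) else (if true then (\z.true) else (\u.false)))) (if (7 < (if false then 9 else 5)) then 3 else 6))
step 3: [if@0] ((if (false && true) then (\y.false) else (if true then (\z.true) else (\u.false))) (if (7 < (if false then 9 else 5)) then 3 else 6))

Answer: if at 0 : (if false then (\x.(if true then true else true)) else (if (false && true) then (\y.false) else (if true then (\z.true) else (\u.false))))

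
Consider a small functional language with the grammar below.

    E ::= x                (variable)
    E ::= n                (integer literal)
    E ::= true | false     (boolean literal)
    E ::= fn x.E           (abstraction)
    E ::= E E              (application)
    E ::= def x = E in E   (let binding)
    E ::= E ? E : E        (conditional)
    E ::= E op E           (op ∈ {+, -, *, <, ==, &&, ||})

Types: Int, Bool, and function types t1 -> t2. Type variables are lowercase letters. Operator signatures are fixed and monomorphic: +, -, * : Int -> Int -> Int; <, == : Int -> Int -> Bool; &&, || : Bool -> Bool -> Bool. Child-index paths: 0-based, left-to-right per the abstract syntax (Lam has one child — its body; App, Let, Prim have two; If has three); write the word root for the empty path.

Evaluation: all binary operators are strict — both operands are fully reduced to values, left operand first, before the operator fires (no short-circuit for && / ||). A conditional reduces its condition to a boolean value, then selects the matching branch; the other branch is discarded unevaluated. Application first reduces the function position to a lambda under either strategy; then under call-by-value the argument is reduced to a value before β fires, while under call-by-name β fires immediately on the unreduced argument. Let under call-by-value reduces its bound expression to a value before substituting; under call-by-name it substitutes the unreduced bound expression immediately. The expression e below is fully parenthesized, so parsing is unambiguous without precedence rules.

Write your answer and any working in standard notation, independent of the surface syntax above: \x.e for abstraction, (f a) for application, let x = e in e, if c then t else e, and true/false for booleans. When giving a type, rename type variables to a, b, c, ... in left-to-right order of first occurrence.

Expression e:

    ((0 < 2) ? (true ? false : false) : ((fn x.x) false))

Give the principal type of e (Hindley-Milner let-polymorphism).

Derivation:
  unify Int ~ Int
  unify Int ~ Int
  unify Bool ~ Bool
  unify Bool ~ Bool
  unify Bool ~ Bool
x : a
\x._ : a -> a
  unify a -> a ~ Bool -> b
  unify a ~ Bool
  unify Bool ~ b
_ _ : Bool
  unify Bool ~ Bool

Answer: Bool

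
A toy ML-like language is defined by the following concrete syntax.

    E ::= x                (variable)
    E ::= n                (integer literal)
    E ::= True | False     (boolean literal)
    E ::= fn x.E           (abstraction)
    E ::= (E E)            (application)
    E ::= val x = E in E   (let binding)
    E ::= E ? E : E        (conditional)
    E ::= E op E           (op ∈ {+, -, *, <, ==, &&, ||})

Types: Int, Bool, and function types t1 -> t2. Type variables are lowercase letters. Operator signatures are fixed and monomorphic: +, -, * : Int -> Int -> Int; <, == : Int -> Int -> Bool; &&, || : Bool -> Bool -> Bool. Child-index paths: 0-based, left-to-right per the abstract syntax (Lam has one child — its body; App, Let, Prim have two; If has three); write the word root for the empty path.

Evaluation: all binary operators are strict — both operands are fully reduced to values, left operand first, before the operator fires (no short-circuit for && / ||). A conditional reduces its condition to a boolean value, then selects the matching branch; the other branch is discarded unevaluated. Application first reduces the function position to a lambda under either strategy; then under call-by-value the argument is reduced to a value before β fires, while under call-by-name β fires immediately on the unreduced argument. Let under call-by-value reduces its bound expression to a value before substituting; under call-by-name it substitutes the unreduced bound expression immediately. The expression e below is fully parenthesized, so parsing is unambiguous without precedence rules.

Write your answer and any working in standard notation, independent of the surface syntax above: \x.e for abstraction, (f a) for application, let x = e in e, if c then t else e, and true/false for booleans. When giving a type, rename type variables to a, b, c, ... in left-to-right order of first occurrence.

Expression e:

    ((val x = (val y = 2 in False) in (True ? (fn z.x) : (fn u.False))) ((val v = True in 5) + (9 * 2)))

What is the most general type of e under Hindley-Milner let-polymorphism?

Answer: Bool

Derivation:
let y : Int
let x : Bool
  unify Bool ~ Bool
x : Bool
\z._ : a -> Bool
\u._ : b -> Bool
  unify a -> Bool ~ b -> Bool
  unify a ~ b
  unify Bool ~ Bool
let v : Bool
  unify Int ~ Int
  unify Int ~ Int
  unify Int ~ Int
  unify Int ~ Int
  unify b -> Bool ~ Int -> c
  unify b ~ Int
  unify Bool ~ c
_ _ : Bool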